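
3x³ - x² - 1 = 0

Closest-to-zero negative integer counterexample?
Testing negative integers from -1 downward:
x = -1: LHS = 3·(-1)³ - (-1)² - 1 = -5; -5 = 0 — FAILS  ← closest negative counterexample to 0

Answer: x = -1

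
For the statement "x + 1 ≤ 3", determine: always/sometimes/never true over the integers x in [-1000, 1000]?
Holds at x = 0: LHS = 0 + 1 = 1; 1 ≤ 3 — holds
Fails at x = 3: LHS = 3 + 1 = 4; 4 ≤ 3 — FAILS
It is satisfied by some integers in the range but not all.

Answer: Sometimes true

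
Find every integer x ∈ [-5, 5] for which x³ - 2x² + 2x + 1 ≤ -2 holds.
Holds for: {-5, -4, -3, -2, -1}
Fails for: {0, 1, 2, 3, 4, 5}

Answer: {-5, -4, -3, -2, -1}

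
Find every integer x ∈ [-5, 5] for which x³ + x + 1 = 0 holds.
Track d = LHS − RHS over the integers in [-5, 5]. Equality would need d = 0, but d changes sign only between consecutive integers, jumping over 0:
x = -1: LHS = (-1)³ + (-1) + 1 = -1; -1 = 0 — FAILS  (d = -1)
x = 0: LHS = 0³ + 0 + 1 = 1; 1 = 0 — FAILS  (d = 1)
Away from these crossings d keeps a constant sign, and checking every integer in [-5, 5] confirms d ≠ 0 throughout. Hence the two sides are never equal, so the claimed relation (=) fails for every integer in [-5, 5].

Answer: None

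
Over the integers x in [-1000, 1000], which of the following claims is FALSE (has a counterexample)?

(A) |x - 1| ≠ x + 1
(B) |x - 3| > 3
(A) x = 0: LHS = |0 - 1| = |-1| = 1, RHS = 0 + 1 = 1; 1 ≠ 1 — FAILS
(B) x = 0: LHS = |0 - 3| = |-3| = 3; 3 > 3 — FAILS

Answer: Both A and B are false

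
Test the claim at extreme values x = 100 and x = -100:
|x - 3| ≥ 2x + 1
x = 100: LHS = |100 - 3| = |97| = 97, RHS = 2·100 + 1 = 201; 97 ≥ 201 — FAILS
x = -100: LHS = |(-100) - 3| = |-103| = 103, RHS = 2·(-100) + 1 = -199; 103 ≥ -199 — holds

Answer: Partially: fails for x = 100, holds for x = -100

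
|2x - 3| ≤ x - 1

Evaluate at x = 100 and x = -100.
x = 100: LHS = |2·100 - 3| = |197| = 197, RHS = 100 - 1 = 99; 197 ≤ 99 — FAILS
x = -100: LHS = |2·(-100) - 3| = |-203| = 203, RHS = (-100) - 1 = -101; 203 ≤ -101 — FAILS

Answer: No, fails for both x = 100 and x = -100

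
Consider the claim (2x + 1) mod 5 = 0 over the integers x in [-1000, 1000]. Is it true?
The claim fails at x = 0:
x = 0: LHS = (2·0 + 1) mod 5 = 1 mod 5 = 1; 1 = 0 — FAILS

Because a single integer refutes it, the statement is false.

Answer: False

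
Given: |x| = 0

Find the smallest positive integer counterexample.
Testing positive integers:
x = 1: LHS = |1| = 1; 1 = 0 — FAILS  ← smallest positive counterexample

Answer: x = 1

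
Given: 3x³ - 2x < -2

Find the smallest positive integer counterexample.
Testing positive integers:
x = 1: LHS = 3·1³ - 2·1 = 1; 1 < -2 — FAILS  ← smallest positive counterexample

Answer: x = 1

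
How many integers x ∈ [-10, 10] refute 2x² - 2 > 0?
Counterexamples in [-10, 10]: {-1, 0, 1}.

Counting them gives 3 values.

Answer: 3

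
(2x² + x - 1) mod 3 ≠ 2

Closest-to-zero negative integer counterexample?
Testing negative integers from -1 downward:
x = -1: LHS = (2·(-1)² + (-1) - 1) mod 3 = 0 mod 3 = 0; 0 ≠ 2 — holds
x = -2: LHS = (2·(-2)² + (-2) - 1) mod 3 = 5 mod 3 = 2; 2 ≠ 2 — FAILS  ← closest negative counterexample to 0

Answer: x = -2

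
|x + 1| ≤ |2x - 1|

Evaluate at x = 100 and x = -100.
x = 100: LHS = |100 + 1| = |101| = 101, RHS = |2·100 - 1| = |199| = 199; 101 ≤ 199 — holds
x = -100: LHS = |(-100) + 1| = |-99| = 99, RHS = |2·(-100) - 1| = |-201| = 201; 99 ≤ 201 — holds

Answer: Yes, holds for both x = 100 and x = -100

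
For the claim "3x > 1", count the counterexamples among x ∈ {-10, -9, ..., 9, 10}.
Counterexamples in [-10, 10]: {-10, -9, -8, -7, -6, -5, -4, -3, -2, -1, 0}.

Counting them gives 11 values.

Answer: 11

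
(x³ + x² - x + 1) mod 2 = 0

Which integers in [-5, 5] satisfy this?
Holds for: {-5, -3, -1, 1, 3, 5}
Fails for: {-4, -2, 0, 2, 4}

Answer: {-5, -3, -1, 1, 3, 5}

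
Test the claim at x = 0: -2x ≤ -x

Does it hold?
x = 0: LHS = -2·0 = 0, RHS = -0 = 0; 0 ≤ 0 — holds

The relation is satisfied at x = 0.

Answer: Yes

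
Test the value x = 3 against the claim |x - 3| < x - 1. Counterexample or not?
Substitute x = 3 into the relation:
x = 3: LHS = |3 - 3| = |0| = 0, RHS = 3 - 1 = 2; 0 < 2 — holds

The claim holds here, so x = 3 is not a counterexample. (A counterexample exists elsewhere, e.g. x = 0.)

Answer: No, x = 3 is not a counterexample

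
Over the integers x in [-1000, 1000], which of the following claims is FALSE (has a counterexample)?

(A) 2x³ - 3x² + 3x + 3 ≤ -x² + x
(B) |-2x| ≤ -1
(A) x = 0: LHS = 2·0³ - 3·0² + 3·0 + 3 = 3, RHS = -0² + 0 = 0; 3 ≤ 0 — FAILS
(B) x = 0: LHS = |-2·0| = |0| = 0; 0 ≤ -1 — FAILS

Answer: Both A and B are false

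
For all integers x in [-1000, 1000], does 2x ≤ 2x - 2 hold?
The claim fails at x = 0:
x = 0: LHS = 2·0 = 0, RHS = 2·0 - 2 = -2; 0 ≤ -2 — FAILS

Because a single integer refutes it, the statement is false.

Answer: False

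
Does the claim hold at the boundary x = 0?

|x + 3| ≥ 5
x = 0: LHS = |0 + 3| = |3| = 3; 3 ≥ 5 — FAILS

The relation fails at x = 0, so x = 0 is a counterexample.

Answer: No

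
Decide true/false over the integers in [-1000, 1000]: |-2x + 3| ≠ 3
The claim fails at x = 0:
x = 0: LHS = |-2·0 + 3| = |3| = 3; 3 ≠ 3 — FAILS

Because a single integer refutes it, the statement is false.

Answer: False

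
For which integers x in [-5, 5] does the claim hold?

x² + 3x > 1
Holds for: {-5, -4, 1, 2, 3, 4, 5}
Fails for: {-3, -2, -1, 0}

Answer: {-5, -4, 1, 2, 3, 4, 5}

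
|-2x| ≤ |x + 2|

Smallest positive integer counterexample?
Testing positive integers:
x = 1: LHS = |-2·1| = |-2| = 2, RHS = |1 + 2| = |3| = 3; 2 ≤ 3 — holds
x = 2: LHS = |-2·2| = |-4| = 4, RHS = |2 + 2| = |4| = 4; 4 ≤ 4 — holds
x = 3: LHS = |-2·3| = |-6| = 6, RHS = |3 + 2| = |5| = 5; 6 ≤ 5 — FAILS  ← smallest positive counterexample

Answer: x = 3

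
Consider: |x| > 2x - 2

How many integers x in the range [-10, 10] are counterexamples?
Counterexamples in [-10, 10]: {2, 3, 4, 5, 6, 7, 8, 9, 10}.

Counting them gives 9 values.

Answer: 9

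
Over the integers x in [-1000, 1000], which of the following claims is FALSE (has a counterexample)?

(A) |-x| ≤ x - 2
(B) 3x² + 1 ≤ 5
(A) x = 0: LHS = |-0| = |0| = 0, RHS = 0 - 2 = -2; 0 ≤ -2 — FAILS
(B) x = 2: LHS = 3·2² + 1 = 13; 13 ≤ 5 — FAILS

Answer: Both A and B are false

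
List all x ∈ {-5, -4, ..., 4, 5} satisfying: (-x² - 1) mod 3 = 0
For a polynomial with integer coefficients, its value mod 3 depends only on x mod 3, so it suffices to check one representative of each residue class, x = 0, 1, 2:
x = 0: LHS = (-0² - 1) mod 3 = (-1) mod 3 = 2; 2 = 0 — FAILS
x = 1: LHS = (-1² - 1) mod 3 = (-2) mod 3 = 1; 1 = 0 — FAILS
x = 2: LHS = (-2² - 1) mod 3 = (-5) mod 3 = 1; 1 = 0 — FAILS
The relation fails in every residue class, so the claimed relation (=) fails for every integer in [-5, 5].

Answer: None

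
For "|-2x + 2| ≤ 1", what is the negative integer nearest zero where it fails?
Testing negative integers from -1 downward:
x = -1: LHS = |-2·(-1) + 2| = |4| = 4; 4 ≤ 1 — FAILS  ← closest negative counterexample to 0

Answer: x = -1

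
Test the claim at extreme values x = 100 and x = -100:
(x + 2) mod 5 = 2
x = 100: LHS = (100 + 2) mod 5 = 102 mod 5 = 2; 2 = 2 — holds
x = -100: LHS = ((-100) + 2) mod 5 = (-98) mod 5 = 2; 2 = 2 — holds

Answer: Yes, holds for both x = 100 and x = -100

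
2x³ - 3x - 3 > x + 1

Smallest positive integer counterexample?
Testing positive integers:
x = 1: LHS = 2·1³ - 3·1 - 3 = -4, RHS = 1 + 1 = 2; -4 > 2 — FAILS  ← smallest positive counterexample

Answer: x = 1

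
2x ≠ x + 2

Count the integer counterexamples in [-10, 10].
Counterexamples in [-10, 10]: {2}.

Counting them gives 1 values.

Answer: 1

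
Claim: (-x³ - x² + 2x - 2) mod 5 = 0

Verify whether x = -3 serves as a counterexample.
Substitute x = -3 into the relation:
x = -3: LHS = (-(-3)³ - (-3)² + 2·(-3) - 2) mod 5 = 10 mod 5 = 0; 0 = 0 — holds

The claim holds here, so x = -3 is not a counterexample. (A counterexample exists elsewhere, e.g. x = 0.)

Answer: No, x = -3 is not a counterexample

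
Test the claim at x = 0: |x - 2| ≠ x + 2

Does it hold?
x = 0: LHS = |0 - 2| = |-2| = 2, RHS = 0 + 2 = 2; 2 ≠ 2 — FAILS

The relation fails at x = 0, so x = 0 is a counterexample.

Answer: No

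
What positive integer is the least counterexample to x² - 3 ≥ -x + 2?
Testing positive integers:
x = 1: LHS = 1² - 3 = -2, RHS = -1 + 2 = 1; -2 ≥ 1 — FAILS  ← smallest positive counterexample

Answer: x = 1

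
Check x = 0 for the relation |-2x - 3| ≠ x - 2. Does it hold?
x = 0: LHS = |-2·0 - 3| = |-3| = 3, RHS = 0 - 2 = -2; 3 ≠ -2 — holds

The relation is satisfied at x = 0.

Answer: Yes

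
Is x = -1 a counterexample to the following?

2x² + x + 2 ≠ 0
Substitute x = -1 into the relation:
x = -1: LHS = 2·(-1)² + (-1) + 2 = 3; 3 ≠ 0 — holds

The relation holds at x = -1, so it is not a counterexample.

Answer: No, x = -1 is not a counterexample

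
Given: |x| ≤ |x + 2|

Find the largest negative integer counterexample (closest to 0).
Testing negative integers from -1 downward:
x = -1: LHS = |-1| = 1, RHS = |(-1) + 2| = |1| = 1; 1 ≤ 1 — holds
x = -2: LHS = |-2| = 2, RHS = |(-2) + 2| = |0| = 0; 2 ≤ 0 — FAILS  ← closest negative counterexample to 0

Answer: x = -2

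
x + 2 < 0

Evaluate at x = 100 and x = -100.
x = 100: LHS = 100 + 2 = 102; 102 < 0 — FAILS
x = -100: LHS = (-100) + 2 = -98; -98 < 0 — holds

Answer: Partially: fails for x = 100, holds for x = -100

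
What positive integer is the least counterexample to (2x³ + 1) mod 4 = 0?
Testing positive integers:
x = 1: LHS = (2·1³ + 1) mod 4 = 3 mod 4 = 3; 3 = 0 — FAILS  ← smallest positive counterexample

Answer: x = 1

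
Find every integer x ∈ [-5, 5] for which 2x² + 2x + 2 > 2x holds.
Over all integers in [-5, 5], LHS − RHS is smallest at x = 0, where it equals 2:
x = 0: LHS = 2·0² + 2·0 + 2 = 2, RHS = 2·0 = 0; 2 > 0 — holds
At the ends of the range:
x = -5: LHS = 2·(-5)² + 2·(-5) + 2 = 42, RHS = 2·(-5) = -10; 42 > -10 — holds
x = 5: LHS = 2·5² + 2·5 + 2 = 62, RHS = 2·5 = 10; 62 > 10 — holds
Hence LHS − RHS is never zero or negative, i.e. LHS > RHS throughout, so the relation holds for every integer in [-5, 5].

Answer: All integers in [-5, 5]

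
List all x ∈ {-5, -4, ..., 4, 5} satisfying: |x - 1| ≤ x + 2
Holds for: {0, 1, 2, 3, 4, 5}
Fails for: {-5, -4, -3, -2, -1}

Answer: {0, 1, 2, 3, 4, 5}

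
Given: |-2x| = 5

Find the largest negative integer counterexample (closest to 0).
Testing negative integers from -1 downward:
x = -1: LHS = |-2·(-1)| = |2| = 2; 2 = 5 — FAILS  ← closest negative counterexample to 0

Answer: x = -1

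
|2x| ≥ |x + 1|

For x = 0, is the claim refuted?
Substitute x = 0 into the relation:
x = 0: LHS = |2·0| = |0| = 0, RHS = |0 + 1| = |1| = 1; 0 ≥ 1 — FAILS

Since the claim fails at x = 0, this value is a counterexample.

Answer: Yes, x = 0 is a counterexample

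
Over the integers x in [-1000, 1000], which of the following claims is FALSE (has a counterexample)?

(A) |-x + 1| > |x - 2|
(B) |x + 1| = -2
(A) x = 0: LHS = |-0 + 1| = |1| = 1, RHS = |0 - 2| = |-2| = 2; 1 > 2 — FAILS
(B) x = 0: LHS = |0 + 1| = |1| = 1; 1 = -2 — FAILS

Answer: Both A and B are false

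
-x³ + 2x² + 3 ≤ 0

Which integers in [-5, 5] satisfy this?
Holds for: {3, 4, 5}
Fails for: {-5, -4, -3, -2, -1, 0, 1, 2}

Answer: {3, 4, 5}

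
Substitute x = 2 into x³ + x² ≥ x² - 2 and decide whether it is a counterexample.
Substitute x = 2 into the relation:
x = 2: LHS = 2³ + 2² = 12, RHS = 2² - 2 = 2; 12 ≥ 2 — holds

The claim holds here, so x = 2 is not a counterexample. (A counterexample exists elsewhere, e.g. x = -2.)

Answer: No, x = 2 is not a counterexample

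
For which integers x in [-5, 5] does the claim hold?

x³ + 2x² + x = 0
Holds for: {-1, 0}
Fails for: {-5, -4, -3, -2, 1, 2, 3, 4, 5}

Answer: {-1, 0}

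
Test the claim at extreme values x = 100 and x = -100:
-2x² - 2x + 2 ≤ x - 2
x = 100: LHS = -2·100² - 2·100 + 2 = -20198, RHS = 100 - 2 = 98; -20198 ≤ 98 — holds
x = -100: LHS = -2·(-100)² - 2·(-100) + 2 = -19798, RHS = (-100) - 2 = -102; -19798 ≤ -102 — holds

Answer: Yes, holds for both x = 100 and x = -100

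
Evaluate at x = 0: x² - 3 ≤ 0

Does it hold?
x = 0: LHS = 0² - 3 = -3; -3 ≤ 0 — holds

The relation is satisfied at x = 0.

Answer: Yes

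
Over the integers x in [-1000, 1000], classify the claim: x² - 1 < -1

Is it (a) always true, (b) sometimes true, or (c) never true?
Over all integers in [-1000, 1000], LHS − RHS is smallest at x = 0, where it equals 0:
x = 0: LHS = 0² - 1 = -1; -1 < -1 — FAILS
At the ends of the range:
x = -1000: LHS = (-1000)² - 1 = 999999; 999999 < -1 — FAILS
x = 1000: LHS = 1000² - 1 = 999999; 999999 < -1 — FAILS
Hence LHS − RHS is never negative, i.e. LHS ≥ RHS throughout, so the claimed relation (<) fails for every integer in [-1000, 1000].

No integer in the range satisfies it.

Answer: Never true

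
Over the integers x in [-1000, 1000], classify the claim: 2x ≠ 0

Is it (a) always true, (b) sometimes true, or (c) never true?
Holds at x = 1: LHS = 2·1 = 2; 2 ≠ 0 — holds
Fails at x = 0: LHS = 2·0 = 0; 0 ≠ 0 — FAILS
It is satisfied by some integers in the range but not all.

Answer: Sometimes true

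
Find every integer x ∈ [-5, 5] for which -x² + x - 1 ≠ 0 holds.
Over all integers in [-5, 5], LHS − RHS is always negative; it is closest to 0 at x = 0, where it equals -1:
x = 0: LHS = -0² + 0 - 1 = -1; -1 ≠ 0 — holds
At the ends of the range:
x = -5: LHS = -(-5)² + (-5) - 1 = -31; -31 ≠ 0 — holds
x = 5: LHS = -5² + 5 - 1 = -21; -21 ≠ 0 — holds
Hence LHS − RHS is never 0, i.e. the two sides are never equal, so the relation holds for every integer in [-5, 5].

Answer: All integers in [-5, 5]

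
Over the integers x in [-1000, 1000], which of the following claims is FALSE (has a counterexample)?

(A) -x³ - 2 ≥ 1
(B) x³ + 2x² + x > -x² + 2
(A) x = 0: LHS = -0³ - 2 = -2; -2 ≥ 1 — FAILS
(B) x = 0: LHS = 0³ + 2·0² + 0 = 0, RHS = -0² + 2 = 2; 0 > 2 — FAILS

Answer: Both A and B are false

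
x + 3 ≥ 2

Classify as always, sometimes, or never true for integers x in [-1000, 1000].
Holds at x = 0: LHS = 0 + 3 = 3; 3 ≥ 2 — holds
Fails at x = -2: LHS = (-2) + 3 = 1; 1 ≥ 2 — FAILS
It is satisfied by some integers in the range but not all.

Answer: Sometimes true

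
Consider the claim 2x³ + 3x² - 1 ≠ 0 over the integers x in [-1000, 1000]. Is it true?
The claim fails at x = -1:
x = -1: LHS = 2·(-1)³ + 3·(-1)² - 1 = 0; 0 ≠ 0 — FAILS

Because a single integer refutes it, the statement is false.

Answer: False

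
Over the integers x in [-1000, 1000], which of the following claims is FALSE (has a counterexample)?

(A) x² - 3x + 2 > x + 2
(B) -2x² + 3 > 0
(A) x = 0: LHS = 0² - 3·0 + 2 = 2, RHS = 0 + 2 = 2; 2 > 2 — FAILS
(B) x = 2: LHS = -2·2² + 3 = -5; -5 > 0 — FAILS

Answer: Both A and B are false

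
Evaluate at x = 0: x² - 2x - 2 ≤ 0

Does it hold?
x = 0: LHS = 0² - 2·0 - 2 = -2; -2 ≤ 0 — holds

The relation is satisfied at x = 0.

Answer: Yes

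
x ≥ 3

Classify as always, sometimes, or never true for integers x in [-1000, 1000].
Holds at x = 3: 3 ≥ 3 — holds
Fails at x = 0: 0 ≥ 3 — FAILS
It is satisfied by some integers in the range but not all.

Answer: Sometimes true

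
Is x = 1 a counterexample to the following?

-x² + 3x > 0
Substitute x = 1 into the relation:
x = 1: LHS = -1² + 3·1 = 2; 2 > 0 — holds

The claim holds here, so x = 1 is not a counterexample. (A counterexample exists elsewhere, e.g. x = 0.)

Answer: No, x = 1 is not a counterexample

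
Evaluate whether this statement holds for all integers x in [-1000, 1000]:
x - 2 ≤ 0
The claim fails at x = 3:
x = 3: LHS = 3 - 2 = 1; 1 ≤ 0 — FAILS

Because a single integer refutes it, the statement is false.

Answer: False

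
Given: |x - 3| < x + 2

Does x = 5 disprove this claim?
Substitute x = 5 into the relation:
x = 5: LHS = |5 - 3| = |2| = 2, RHS = 5 + 2 = 7; 2 < 7 — holds

The claim holds here, so x = 5 is not a counterexample. (A counterexample exists elsewhere, e.g. x = 0.)

Answer: No, x = 5 is not a counterexample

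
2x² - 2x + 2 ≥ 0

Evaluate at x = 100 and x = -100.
x = 100: LHS = 2·100² - 2·100 + 2 = 19802; 19802 ≥ 0 — holds
x = -100: LHS = 2·(-100)² - 2·(-100) + 2 = 20202; 20202 ≥ 0 — holds

Answer: Yes, holds for both x = 100 and x = -100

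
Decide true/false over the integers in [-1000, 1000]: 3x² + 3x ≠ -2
Over all integers in [-1000, 1000], LHS − RHS is always positive; it is smallest at x = 0, where it equals 2:
x = 0: LHS = 3·0² + 3·0 = 0; 0 ≠ -2 — holds
At the ends of the range:
x = -1000: LHS = 3·(-1000)² + 3·(-1000) = 2997000; 2997000 ≠ -2 — holds
x = 1000: LHS = 3·1000² + 3·1000 = 3003000; 3003000 ≠ -2 — holds
Hence LHS − RHS is never 0, i.e. the two sides are never equal, so the relation holds for every integer in [-1000, 1000].

No counterexample exists.

Answer: True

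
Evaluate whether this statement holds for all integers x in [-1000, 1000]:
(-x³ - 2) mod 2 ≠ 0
The claim fails at x = 0:
x = 0: LHS = (-0³ - 2) mod 2 = (-2) mod 2 = 0; 0 ≠ 0 — FAILS

Because a single integer refutes it, the statement is false.

Answer: False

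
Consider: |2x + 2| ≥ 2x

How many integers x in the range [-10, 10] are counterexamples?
Over all integers in [-10, 10], LHS − RHS is smallest at x = 0, where it equals 2:
x = 0: LHS = |2·0 + 2| = |2| = 2, RHS = 2·0 = 0; 2 ≥ 0 — holds
At the ends of the range:
x = -10: LHS = |2·(-10) + 2| = |-18| = 18, RHS = 2·(-10) = -20; 18 ≥ -20 — holds
x = 10: LHS = |2·10 + 2| = |22| = 22, RHS = 2·10 = 20; 22 ≥ 20 — holds
Hence LHS − RHS is never negative, i.e. LHS ≥ RHS throughout, so the relation holds for every integer in [-10, 10].

No counterexample appears in that range.

Answer: 0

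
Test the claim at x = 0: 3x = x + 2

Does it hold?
x = 0: LHS = 3·0 = 0, RHS = 0 + 2 = 2; 0 = 2 — FAILS

The relation fails at x = 0, so x = 0 is a counterexample.

Answer: No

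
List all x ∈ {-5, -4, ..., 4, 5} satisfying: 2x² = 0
Holds for: {0}
Fails for: {-5, -4, -3, -2, -1, 1, 2, 3, 4, 5}

Answer: {0}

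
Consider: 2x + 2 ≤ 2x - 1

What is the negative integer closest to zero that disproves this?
Testing negative integers from -1 downward:
x = -1: LHS = 2·(-1) + 2 = 0, RHS = 2·(-1) - 1 = -3; 0 ≤ -3 — FAILS  ← closest negative counterexample to 0

Answer: x = -1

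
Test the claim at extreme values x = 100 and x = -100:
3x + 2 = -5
x = 100: LHS = 3·100 + 2 = 302; 302 = -5 — FAILS
x = -100: LHS = 3·(-100) + 2 = -298; -298 = -5 — FAILS

Answer: No, fails for both x = 100 and x = -100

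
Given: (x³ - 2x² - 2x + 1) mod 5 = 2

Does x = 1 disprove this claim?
Substitute x = 1 into the relation:
x = 1: LHS = (1³ - 2·1² - 2·1 + 1) mod 5 = (-2) mod 5 = 3; 3 = 2 — FAILS

Since the claim fails at x = 1, this value is a counterexample.

Answer: Yes, x = 1 is a counterexample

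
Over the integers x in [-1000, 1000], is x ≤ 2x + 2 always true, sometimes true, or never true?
Holds at x = 0: RHS = 2·0 + 2 = 2; 0 ≤ 2 — holds
Fails at x = -3: RHS = 2·(-3) + 2 = -4; -3 ≤ -4 — FAILS
It is satisfied by some integers in the range but not all.

Answer: Sometimes true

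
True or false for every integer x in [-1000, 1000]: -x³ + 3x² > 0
The claim fails at x = 0:
x = 0: LHS = -0³ + 3·0² = 0; 0 > 0 — FAILS

Because a single integer refutes it, the statement is false.

Answer: False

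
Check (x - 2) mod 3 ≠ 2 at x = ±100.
x = 100: LHS = (100 - 2) mod 3 = 98 mod 3 = 2; 2 ≠ 2 — FAILS
x = -100: LHS = ((-100) - 2) mod 3 = (-102) mod 3 = 0; 0 ≠ 2 — holds

Answer: Partially: fails for x = 100, holds for x = -100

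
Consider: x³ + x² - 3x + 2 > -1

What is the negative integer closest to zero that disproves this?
Testing negative integers from -1 downward:
x = -1: LHS = (-1)³ + (-1)² - 3·(-1) + 2 = 5; 5 > -1 — holds
x = -2: LHS = (-2)³ + (-2)² - 3·(-2) + 2 = 4; 4 > -1 — holds
x = -3: LHS = (-3)³ + (-3)² - 3·(-3) + 2 = -7; -7 > -1 — FAILS  ← closest negative counterexample to 0

Answer: x = -3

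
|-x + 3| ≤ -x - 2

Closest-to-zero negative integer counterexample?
Testing negative integers from -1 downward:
x = -1: LHS = |-(-1) + 3| = |4| = 4, RHS = -(-1) - 2 = -1; 4 ≤ -1 — FAILS  ← closest negative counterexample to 0

Answer: x = -1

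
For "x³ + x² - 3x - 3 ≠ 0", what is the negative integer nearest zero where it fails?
Testing negative integers from -1 downward:
x = -1: LHS = (-1)³ + (-1)² - 3·(-1) - 3 = 0; 0 ≠ 0 — FAILS  ← closest negative counterexample to 0

Answer: x = -1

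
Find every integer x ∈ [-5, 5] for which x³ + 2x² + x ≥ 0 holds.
Holds for: {-1, 0, 1, 2, 3, 4, 5}
Fails for: {-5, -4, -3, -2}

Answer: {-1, 0, 1, 2, 3, 4, 5}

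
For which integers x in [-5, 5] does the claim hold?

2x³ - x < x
Holds for: {-5, -4, -3, -2}
Fails for: {-1, 0, 1, 2, 3, 4, 5}

Answer: {-5, -4, -3, -2}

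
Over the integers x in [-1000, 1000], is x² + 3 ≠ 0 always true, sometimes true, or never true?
Over all integers in [-1000, 1000], LHS − RHS is always positive; it is smallest at x = 0, where it equals 3:
x = 0: LHS = 0² + 3 = 3; 3 ≠ 0 — holds
At the ends of the range:
x = -1000: LHS = (-1000)² + 3 = 1000003; 1000003 ≠ 0 — holds
x = 1000: LHS = 1000² + 3 = 1000003; 1000003 ≠ 0 — holds
Hence LHS − RHS is never 0, i.e. the two sides are never equal, so the relation holds for every integer in [-1000, 1000].

No counterexample exists.

Answer: Always true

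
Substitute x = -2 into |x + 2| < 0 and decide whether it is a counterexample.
Substitute x = -2 into the relation:
x = -2: LHS = |(-2) + 2| = |0| = 0; 0 < 0 — FAILS

Since the claim fails at x = -2, this value is a counterexample.

Answer: Yes, x = -2 is a counterexample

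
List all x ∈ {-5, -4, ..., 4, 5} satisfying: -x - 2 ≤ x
Holds for: {-1, 0, 1, 2, 3, 4, 5}
Fails for: {-5, -4, -3, -2}

Answer: {-1, 0, 1, 2, 3, 4, 5}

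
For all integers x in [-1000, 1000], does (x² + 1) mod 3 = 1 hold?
The claim fails at x = 1:
x = 1: LHS = (1² + 1) mod 3 = 2 mod 3 = 2; 2 = 1 — FAILS

Because a single integer refutes it, the statement is false.

Answer: False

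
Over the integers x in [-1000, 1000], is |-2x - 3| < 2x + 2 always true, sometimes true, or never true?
Over all integers in [-1000, 1000], LHS − RHS is smallest at x = 0, where it equals 1:
x = 0: LHS = |-2·0 - 3| = |-3| = 3, RHS = 2·0 + 2 = 2; 3 < 2 — FAILS
At the ends of the range:
x = -1000: LHS = |-2·(-1000) - 3| = |1997| = 1997, RHS = 2·(-1000) + 2 = -1998; 1997 < -1998 — FAILS
x = 1000: LHS = |-2·1000 - 3| = |-2003| = 2003, RHS = 2·1000 + 2 = 2002; 2003 < 2002 — FAILS
Hence LHS − RHS is never negative, i.e. LHS ≥ RHS throughout, so the claimed relation (<) fails for every integer in [-1000, 1000].

No integer in the range satisfies it.

Answer: Never true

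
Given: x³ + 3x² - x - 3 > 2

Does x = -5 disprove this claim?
Substitute x = -5 into the relation:
x = -5: LHS = (-5)³ + 3·(-5)² - (-5) - 3 = -48; -48 > 2 — FAILS

Since the claim fails at x = -5, this value is a counterexample.

Answer: Yes, x = -5 is a counterexample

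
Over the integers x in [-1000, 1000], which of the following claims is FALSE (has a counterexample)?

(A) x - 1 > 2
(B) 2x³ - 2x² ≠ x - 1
(A) x = 0: LHS = 0 - 1 = -1; -1 > 2 — FAILS
(B) x = 1: LHS = 2·1³ - 2·1² = 0, RHS = 1 - 1 = 0; 0 ≠ 0 — FAILS

Answer: Both A and B are false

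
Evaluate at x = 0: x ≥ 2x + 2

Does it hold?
x = 0: RHS = 2·0 + 2 = 2; 0 ≥ 2 — FAILS

The relation fails at x = 0, so x = 0 is a counterexample.

Answer: No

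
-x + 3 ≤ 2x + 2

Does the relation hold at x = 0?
x = 0: LHS = -0 + 3 = 3, RHS = 2·0 + 2 = 2; 3 ≤ 2 — FAILS

The relation fails at x = 0, so x = 0 is a counterexample.

Answer: No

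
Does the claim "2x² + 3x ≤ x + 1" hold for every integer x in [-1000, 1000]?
The claim fails at x = 1:
x = 1: LHS = 2·1² + 3·1 = 5, RHS = 1 + 1 = 2; 5 ≤ 2 — FAILS

Because a single integer refutes it, the statement is false.

Answer: False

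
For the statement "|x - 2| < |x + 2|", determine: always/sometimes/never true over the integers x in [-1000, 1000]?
Holds at x = 1: LHS = |1 - 2| = |-1| = 1, RHS = |1 + 2| = |3| = 3; 1 < 3 — holds
Fails at x = 0: LHS = |0 - 2| = |-2| = 2, RHS = |0 + 2| = |2| = 2; 2 < 2 — FAILS
It is satisfied by some integers in the range but not all.

Answer: Sometimes true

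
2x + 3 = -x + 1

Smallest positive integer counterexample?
Testing positive integers:
x = 1: LHS = 2·1 + 3 = 5, RHS = -1 + 1 = 0; 5 = 0 — FAILS  ← smallest positive counterexample

Answer: x = 1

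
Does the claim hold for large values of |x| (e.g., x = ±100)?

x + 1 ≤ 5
x = 100: LHS = 100 + 1 = 101; 101 ≤ 5 — FAILS
x = -100: LHS = (-100) + 1 = -99; -99 ≤ 5 — holds

Answer: Partially: fails for x = 100, holds for x = -100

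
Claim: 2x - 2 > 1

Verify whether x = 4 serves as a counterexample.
Substitute x = 4 into the relation:
x = 4: LHS = 2·4 - 2 = 6; 6 > 1 — holds

The claim holds here, so x = 4 is not a counterexample. (A counterexample exists elsewhere, e.g. x = 0.)

Answer: No, x = 4 is not a counterexample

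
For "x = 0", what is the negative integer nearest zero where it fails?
Testing negative integers from -1 downward:
x = -1: -1 = 0 — FAILS  ← closest negative counterexample to 0

Answer: x = -1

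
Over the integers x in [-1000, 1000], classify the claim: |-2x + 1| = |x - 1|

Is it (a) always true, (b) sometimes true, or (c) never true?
Holds at x = 0: LHS = |-2·0 + 1| = |1| = 1, RHS = |0 - 1| = |-1| = 1; 1 = 1 — holds
Fails at x = 1: LHS = |-2·1 + 1| = |-1| = 1, RHS = |1 - 1| = |0| = 0; 1 = 0 — FAILS
It is satisfied by some integers in the range but not all.

Answer: Sometimes true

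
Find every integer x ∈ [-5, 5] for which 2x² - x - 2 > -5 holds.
Over all integers in [-5, 5], LHS − RHS is smallest at x = 0, where it equals 3:
x = 0: LHS = 2·0² - 0 - 2 = -2; -2 > -5 — holds
At the ends of the range:
x = -5: LHS = 2·(-5)² - (-5) - 2 = 53; 53 > -5 — holds
x = 5: LHS = 2·5² - 5 - 2 = 43; 43 > -5 — holds
Hence LHS − RHS is never zero or negative, i.e. LHS > RHS throughout, so the relation holds for every integer in [-5, 5].

Answer: All integers in [-5, 5]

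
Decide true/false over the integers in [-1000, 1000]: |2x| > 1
The claim fails at x = 0:
x = 0: LHS = |2·0| = |0| = 0; 0 > 1 — FAILS

Because a single integer refutes it, the statement is false.

Answer: False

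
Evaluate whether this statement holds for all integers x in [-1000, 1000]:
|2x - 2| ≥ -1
An absolute value is never negative, so the left side is ≥ 0 for every x, while the right side is -1. Tightest case in [-1000, 1000] is x = 1:
x = 1: LHS = |2·1 - 2| = |0| = 0; 0 ≥ -1 — holds
Hence LHS − RHS is never negative, i.e. LHS ≥ RHS throughout, so the relation holds for every integer in [-1000, 1000].

No counterexample exists.

Answer: True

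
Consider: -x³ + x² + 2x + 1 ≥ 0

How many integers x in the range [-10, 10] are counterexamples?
Counterexamples in [-10, 10]: {3, 4, 5, 6, 7, 8, 9, 10}.

Counting them gives 8 values.

Answer: 8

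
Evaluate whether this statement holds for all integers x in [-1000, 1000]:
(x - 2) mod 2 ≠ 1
The claim fails at x = 1:
x = 1: LHS = (1 - 2) mod 2 = (-1) mod 2 = 1; 1 ≠ 1 — FAILS

Because a single integer refutes it, the statement is false.

Answer: False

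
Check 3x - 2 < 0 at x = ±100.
x = 100: LHS = 3·100 - 2 = 298; 298 < 0 — FAILS
x = -100: LHS = 3·(-100) - 2 = -302; -302 < 0 — holds

Answer: Partially: fails for x = 100, holds for x = -100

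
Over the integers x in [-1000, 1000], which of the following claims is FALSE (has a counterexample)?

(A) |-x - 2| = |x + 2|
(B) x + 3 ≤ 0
(A) LHS − RHS = 0 at every integer in [-1000, 1000]; the two sides always agree. For instance:
x = -1000: LHS = |-(-1000) - 2| = |998| = 998, RHS = |(-1000) + 2| = |-998| = 998; 998 = 998 — holds
x = 0: LHS = |-0 - 2| = |-2| = 2, RHS = |0 + 2| = |2| = 2; 2 = 2 — holds
x = 1000: LHS = |-1000 - 2| = |-1002| = 1002, RHS = |1000 + 2| = |1002| = 1002; 1002 = 1002 — holds
The sides are never unequal, so the relation holds for every integer in [-1000, 1000].

(B) x = 0: LHS = 0 + 3 = 3; 3 ≤ 0 — FAILS

Only (B) has a counterexample.

Answer: B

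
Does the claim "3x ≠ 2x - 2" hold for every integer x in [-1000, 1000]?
The claim fails at x = -2:
x = -2: LHS = 3·(-2) = -6, RHS = 2·(-2) - 2 = -6; -6 ≠ -6 — FAILS

Because a single integer refutes it, the statement is false.

Answer: False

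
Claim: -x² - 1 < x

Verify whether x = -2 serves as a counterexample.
Substitute x = -2 into the relation:
x = -2: LHS = -(-2)² - 1 = -5; -5 < -2 — holds

The relation holds at x = -2, so it is not a counterexample.

Answer: No, x = -2 is not a counterexample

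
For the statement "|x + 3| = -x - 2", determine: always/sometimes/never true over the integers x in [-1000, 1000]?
Track d = LHS − RHS over the integers in [-1000, 1000]. Equality would need d = 0, but d changes sign only between consecutive integers, jumping over 0:
x = -3: LHS = |(-3) + 3| = |0| = 0, RHS = -(-3) - 2 = 1; 0 = 1 — FAILS  (d = -1)
x = -2: LHS = |(-2) + 3| = |1| = 1, RHS = -(-2) - 2 = 0; 1 = 0 — FAILS  (d = 1)
Away from these crossings d keeps a constant sign, and checking every integer in [-1000, 1000] confirms d ≠ 0 throughout. Hence the two sides are never equal, so the claimed relation (=) fails for every integer in [-1000, 1000].

No integer in the range satisfies it.

Answer: Never true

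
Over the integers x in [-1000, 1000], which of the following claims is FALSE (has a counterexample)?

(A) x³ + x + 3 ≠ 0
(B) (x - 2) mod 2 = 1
(A) Track d = LHS − RHS over the integers in [-1000, 1000]. Equality would need d = 0, but d changes sign only between consecutive integers, jumping over 0:
x = -2: LHS = (-2)³ + (-2) + 3 = -7; -7 ≠ 0 — holds  (d = -7)
x = -1: LHS = (-1)³ + (-1) + 3 = 1; 1 ≠ 0 — holds  (d = 1)
Away from these crossings d keeps a constant sign, and checking every integer in [-1000, 1000] confirms d ≠ 0 throughout. Hence the two sides are never equal, so the relation holds for every integer in [-1000, 1000].

(B) x = 0: LHS = (0 - 2) mod 2 = (-2) mod 2 = 0; 0 = 1 — FAILS

Only (B) has a counterexample.

Answer: B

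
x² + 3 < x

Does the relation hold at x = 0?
x = 0: LHS = 0² + 3 = 3; 3 < 0 — FAILS

The relation fails at x = 0, so x = 0 is a counterexample.

Answer: No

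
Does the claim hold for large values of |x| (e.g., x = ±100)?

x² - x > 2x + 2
x = 100: LHS = 100² - 100 = 9900, RHS = 2·100 + 2 = 202; 9900 > 202 — holds
x = -100: LHS = (-100)² - (-100) = 10100, RHS = 2·(-100) + 2 = -198; 10100 > -198 — holds

Answer: Yes, holds for both x = 100 and x = -100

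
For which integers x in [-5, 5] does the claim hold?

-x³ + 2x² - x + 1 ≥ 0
Holds for: {-5, -4, -3, -2, -1, 0, 1}
Fails for: {2, 3, 4, 5}

Answer: {-5, -4, -3, -2, -1, 0, 1}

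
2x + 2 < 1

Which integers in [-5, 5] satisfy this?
Holds for: {-5, -4, -3, -2, -1}
Fails for: {0, 1, 2, 3, 4, 5}

Answer: {-5, -4, -3, -2, -1}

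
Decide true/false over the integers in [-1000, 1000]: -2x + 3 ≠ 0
Track d = LHS − RHS over the integers in [-1000, 1000]. Equality would need d = 0, but d changes sign only between consecutive integers, jumping over 0:
x = 1: LHS = -2·1 + 3 = 1; 1 ≠ 0 — holds  (d = 1)
x = 2: LHS = -2·2 + 3 = -1; -1 ≠ 0 — holds  (d = -1)
Away from these crossings d keeps a constant sign, and checking every integer in [-1000, 1000] confirms d ≠ 0 throughout. Hence the two sides are never equal, so the relation holds for every integer in [-1000, 1000].

No counterexample exists.

Answer: True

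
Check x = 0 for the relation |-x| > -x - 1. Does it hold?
x = 0: LHS = |-0| = |0| = 0, RHS = -0 - 1 = -1; 0 > -1 — holds

The relation is satisfied at x = 0.

Answer: Yes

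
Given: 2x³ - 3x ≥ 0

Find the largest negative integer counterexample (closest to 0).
Testing negative integers from -1 downward:
x = -1: LHS = 2·(-1)³ - 3·(-1) = 1; 1 ≥ 0 — holds
x = -2: LHS = 2·(-2)³ - 3·(-2) = -10; -10 ≥ 0 — FAILS  ← closest negative counterexample to 0

Answer: x = -2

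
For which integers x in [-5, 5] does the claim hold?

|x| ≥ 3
Holds for: {-5, -4, -3, 3, 4, 5}
Fails for: {-2, -1, 0, 1, 2}

Answer: {-5, -4, -3, 3, 4, 5}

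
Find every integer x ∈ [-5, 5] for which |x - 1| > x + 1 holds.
Holds for: {-5, -4, -3, -2, -1}
Fails for: {0, 1, 2, 3, 4, 5}

Answer: {-5, -4, -3, -2, -1}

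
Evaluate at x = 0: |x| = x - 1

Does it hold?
x = 0: LHS = |0| = 0, RHS = 0 - 1 = -1; 0 = -1 — FAILS

The relation fails at x = 0, so x = 0 is a counterexample.

Answer: No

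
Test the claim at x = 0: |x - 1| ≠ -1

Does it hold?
x = 0: LHS = |0 - 1| = |-1| = 1; 1 ≠ -1 — holds

The relation is satisfied at x = 0.

Answer: Yes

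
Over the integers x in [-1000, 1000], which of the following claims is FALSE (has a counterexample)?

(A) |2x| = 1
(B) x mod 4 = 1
(A) x = 0: LHS = |2·0| = |0| = 0; 0 = 1 — FAILS
(B) x = 0: LHS = 0 mod 4 = 0; 0 = 1 — FAILS

Answer: Both A and B are false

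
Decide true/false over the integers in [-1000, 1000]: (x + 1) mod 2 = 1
The claim fails at x = 1:
x = 1: LHS = (1 + 1) mod 2 = 2 mod 2 = 0; 0 = 1 — FAILS

Because a single integer refutes it, the statement is false.

Answer: False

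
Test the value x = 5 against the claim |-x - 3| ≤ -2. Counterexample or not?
Substitute x = 5 into the relation:
x = 5: LHS = |-5 - 3| = |-8| = 8; 8 ≤ -2 — FAILS

Since the claim fails at x = 5, this value is a counterexample.

Answer: Yes, x = 5 is a counterexample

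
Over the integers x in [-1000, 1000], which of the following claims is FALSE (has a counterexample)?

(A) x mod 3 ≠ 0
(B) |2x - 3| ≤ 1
(A) x = 0: LHS = 0 mod 3 = 0; 0 ≠ 0 — FAILS
(B) x = 0: LHS = |2·0 - 3| = |-3| = 3; 3 ≤ 1 — FAILS

Answer: Both A and B are false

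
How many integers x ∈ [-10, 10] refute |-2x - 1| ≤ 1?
Counterexamples in [-10, 10]: {-10, -9, -8, -7, -6, -5, -4, -3, -2, 1, 2, 3, 4, 5, 6, 7, 8, 9, 10}.

Counting them gives 19 values.

Answer: 19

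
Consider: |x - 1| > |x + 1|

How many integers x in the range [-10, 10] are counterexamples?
Counterexamples in [-10, 10]: {0, 1, 2, 3, 4, 5, 6, 7, 8, 9, 10}.

Counting them gives 11 values.

Answer: 11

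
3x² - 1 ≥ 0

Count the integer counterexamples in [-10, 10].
Counterexamples in [-10, 10]: {0}.

Counting them gives 1 values.

Answer: 1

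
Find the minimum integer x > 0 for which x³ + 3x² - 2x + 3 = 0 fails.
Testing positive integers:
x = 1: LHS = 1³ + 3·1² - 2·1 + 3 = 5; 5 = 0 — FAILS  ← smallest positive counterexample

Answer: x = 1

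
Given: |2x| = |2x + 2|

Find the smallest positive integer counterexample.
Testing positive integers:
x = 1: LHS = |2·1| = |2| = 2, RHS = |2·1 + 2| = |4| = 4; 2 = 4 — FAILS  ← smallest positive counterexample

Answer: x = 1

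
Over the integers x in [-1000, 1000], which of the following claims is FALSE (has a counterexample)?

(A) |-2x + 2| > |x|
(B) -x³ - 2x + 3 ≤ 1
(A) x = 1: LHS = |-2·1 + 2| = |0| = 0, RHS = |1| = 1; 0 > 1 — FAILS
(B) x = 0: LHS = -0³ - 2·0 + 3 = 3; 3 ≤ 1 — FAILS

Answer: Both A and B are false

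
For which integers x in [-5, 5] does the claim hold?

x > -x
Holds for: {1, 2, 3, 4, 5}
Fails for: {-5, -4, -3, -2, -1, 0}

Answer: {1, 2, 3, 4, 5}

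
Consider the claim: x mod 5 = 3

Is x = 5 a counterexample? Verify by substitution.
Substitute x = 5 into the relation:
x = 5: LHS = 5 mod 5 = 0; 0 = 3 — FAILS

Since the claim fails at x = 5, this value is a counterexample.

Answer: Yes, x = 5 is a counterexample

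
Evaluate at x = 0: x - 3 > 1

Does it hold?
x = 0: LHS = 0 - 3 = -3; -3 > 1 — FAILS

The relation fails at x = 0, so x = 0 is a counterexample.

Answer: No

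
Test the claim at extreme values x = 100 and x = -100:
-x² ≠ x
x = 100: LHS = -100² = -10000; -10000 ≠ 100 — holds
x = -100: LHS = -(-100)² = -10000; -10000 ≠ -100 — holds

Answer: Yes, holds for both x = 100 and x = -100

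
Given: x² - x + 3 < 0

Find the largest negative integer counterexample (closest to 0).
Testing negative integers from -1 downward:
x = -1: LHS = (-1)² - (-1) + 3 = 5; 5 < 0 — FAILS  ← closest negative counterexample to 0

Answer: x = -1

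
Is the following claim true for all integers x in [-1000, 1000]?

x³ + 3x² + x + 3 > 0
The claim fails at x = -3:
x = -3: LHS = (-3)³ + 3·(-3)² + (-3) + 3 = 0; 0 > 0 — FAILS

Because a single integer refutes it, the statement is false.

Answer: False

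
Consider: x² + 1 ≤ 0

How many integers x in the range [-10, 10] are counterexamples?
Counterexamples in [-10, 10]: {-10, -9, -8, -7, -6, -5, -4, -3, -2, -1, 0, 1, 2, 3, 4, 5, 6, 7, 8, 9, 10}.

Counting them gives 21 values.

Answer: 21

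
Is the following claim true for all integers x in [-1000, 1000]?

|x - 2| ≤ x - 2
The claim fails at x = 0:
x = 0: LHS = |0 - 2| = |-2| = 2, RHS = 0 - 2 = -2; 2 ≤ -2 — FAILS

Because a single integer refutes it, the statement is false.

Answer: False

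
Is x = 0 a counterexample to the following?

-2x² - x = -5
Substitute x = 0 into the relation:
x = 0: LHS = -2·0² - 0 = 0; 0 = -5 — FAILS

Since the claim fails at x = 0, this value is a counterexample.

Answer: Yes, x = 0 is a counterexample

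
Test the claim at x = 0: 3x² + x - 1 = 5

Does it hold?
x = 0: LHS = 3·0² + 0 - 1 = -1; -1 = 5 — FAILS

The relation fails at x = 0, so x = 0 is a counterexample.

Answer: No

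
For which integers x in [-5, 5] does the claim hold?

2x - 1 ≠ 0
Track d = LHS − RHS over the integers in [-5, 5]. Equality would need d = 0, but d changes sign only between consecutive integers, jumping over 0:
x = 0: LHS = 2·0 - 1 = -1; -1 ≠ 0 — holds  (d = -1)
x = 1: LHS = 2·1 - 1 = 1; 1 ≠ 0 — holds  (d = 1)
Away from these crossings d keeps a constant sign, and checking every integer in [-5, 5] confirms d ≠ 0 throughout. Hence the two sides are never equal, so the relation holds for every integer in [-5, 5].

Answer: All integers in [-5, 5]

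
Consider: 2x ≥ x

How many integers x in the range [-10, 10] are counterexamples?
Counterexamples in [-10, 10]: {-10, -9, -8, -7, -6, -5, -4, -3, -2, -1}.

Counting them gives 10 values.

Answer: 10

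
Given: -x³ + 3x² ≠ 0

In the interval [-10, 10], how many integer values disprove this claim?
Counterexamples in [-10, 10]: {0, 3}.

Counting them gives 2 values.

Answer: 2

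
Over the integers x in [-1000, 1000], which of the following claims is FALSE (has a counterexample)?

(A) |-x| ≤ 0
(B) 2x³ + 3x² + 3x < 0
(A) x = 1: LHS = |-1| = 1; 1 ≤ 0 — FAILS
(B) x = 0: LHS = 2·0³ + 3·0² + 3·0 = 0; 0 < 0 — FAILS

Answer: Both A and B are false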